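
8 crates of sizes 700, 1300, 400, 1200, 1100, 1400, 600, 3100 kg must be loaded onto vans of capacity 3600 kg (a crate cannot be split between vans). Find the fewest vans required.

3

Total = 3100 + 1400 + 1300 + 1200 + 1100 + 700 + 600 + 400 = 9800 kg.
Lower bound: ⌈9800/3600⌉ = 3 vans.
A packing using 3 vans:
  van 1: 3100 + 400 = 3500
  van 2: 1400 + 1300 + 700 = 3400
  van 3: 1200 + 1100 + 600 = 2900
This matches the lower bound, so 3 is optimal.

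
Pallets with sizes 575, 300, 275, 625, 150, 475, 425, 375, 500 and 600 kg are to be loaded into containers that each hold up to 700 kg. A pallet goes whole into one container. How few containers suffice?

7

Total = 625 + 600 + 575 + 500 + 475 + 425 + 375 + 300 + 275 + 150 = 4300 kg.
Lower bound: ⌈4300/700⌉ = 7 containers.
A packing using 7 containers:
  container 1: 625 = 625
  container 2: 600 = 600
  container 3: 575 = 575
  container 4: 500 + 150 = 650
  container 5: 475 = 475
  container 6: 425 + 275 = 700
  container 7: 375 + 300 = 675
This matches the lower bound, so 7 is optimal.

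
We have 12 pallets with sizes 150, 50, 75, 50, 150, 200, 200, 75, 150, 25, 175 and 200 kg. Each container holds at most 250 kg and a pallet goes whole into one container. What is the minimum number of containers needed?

7

Total = 200 + 200 + 200 + 175 + 150 + 150 + 150 + 75 + 75 + 50 + 50 + 25 = 1500 kg.
Lower bound: ⌈1500/250⌉ = 6 containers.
Also, 7 pallets each exceed 125 kg, and no two of those can share a container, so at least 7 containers are needed.
A packing using 7 containers:
  container 1: 200 + 50 = 250
  container 2: 200 + 50 = 250
  container 3: 200 + 25 = 225
  container 4: 175 + 75 = 250
  container 5: 150 + 75 = 225
  container 6: 150 = 150
  container 7: 150 = 150
This matches the lower bound, so 7 is optimal.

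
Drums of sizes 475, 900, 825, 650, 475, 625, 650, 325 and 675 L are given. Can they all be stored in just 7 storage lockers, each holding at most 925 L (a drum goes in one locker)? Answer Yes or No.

Total = 5600 L; ⌈5600/925⌉ = 7.
8 drums each exceed half the capacity and cannot share a locker, forcing at least 8 storage lockers.
At least 8 storage lockers are required, but only 7 are allowed.

No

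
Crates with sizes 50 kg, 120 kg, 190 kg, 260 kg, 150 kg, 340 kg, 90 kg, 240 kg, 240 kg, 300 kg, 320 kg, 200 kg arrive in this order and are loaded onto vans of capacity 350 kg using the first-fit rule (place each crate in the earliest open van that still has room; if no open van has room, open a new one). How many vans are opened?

9

  50 → van 1 (new)  [load 50/350]
  120 → van 1  [load 170/350]
  190 → van 2 (new)  [load 190/350]
  260 → van 3 (new)  [load 260/350]
  150 → van 1  [load 320/350]
  340 → van 4 (new)  [load 340/350]
  90 → van 2  [load 280/350]
  240 → van 5 (new)  [load 240/350]
  240 → van 6 (new)  [load 240/350]
  300 → van 7 (new)  [load 300/350]
  320 → van 8 (new)  [load 320/350]
  200 → van 9 (new)  [load 200/350]
9 vans opened.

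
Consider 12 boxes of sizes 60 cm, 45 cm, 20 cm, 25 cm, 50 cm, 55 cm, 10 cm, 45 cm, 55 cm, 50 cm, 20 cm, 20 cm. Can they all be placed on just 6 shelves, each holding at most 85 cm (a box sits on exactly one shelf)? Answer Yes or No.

No

Total = 455 cm; ⌈455/85⌉ = 6.
7 boxes each exceed half the capacity and cannot share a shelf, forcing at least 7 shelves.
At least 7 shelves are required, but only 6 are allowed.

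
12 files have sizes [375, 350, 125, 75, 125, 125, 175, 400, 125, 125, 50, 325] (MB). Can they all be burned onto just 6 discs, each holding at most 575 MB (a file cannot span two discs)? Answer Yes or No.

A valid assignment using 5 discs:
  disc 1: 400 + 175 = 575
  disc 2: 375 + 125 + 75 = 575
  disc 3: 350 + 125 + 50 = 525
  disc 4: 325 + 125 + 125 = 575
  disc 5: 125 = 125
That uses only 5 ≤ 6, so 6 discs are enough.

Yes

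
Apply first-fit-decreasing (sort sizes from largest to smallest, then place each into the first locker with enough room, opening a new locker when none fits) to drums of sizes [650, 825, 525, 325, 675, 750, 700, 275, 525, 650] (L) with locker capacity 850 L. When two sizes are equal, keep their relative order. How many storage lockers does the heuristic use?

8

Sorted descending: 825, 750, 700, 675, 650, 650, 525, 525, 325, 275.
  825 → locker 1 (new)  [load 825/850]
  750 → locker 2 (new)  [load 750/850]
  700 → locker 3 (new)  [load 700/850]
  675 → locker 4 (new)  [load 675/850]
  650 → locker 5 (new)  [load 650/850]
  650 → locker 6 (new)  [load 650/850]
  525 → locker 7 (new)  [load 525/850]
  525 → locker 8 (new)  [load 525/850]
  325 → locker 7  [load 850/850]
  275 → locker 8  [load 800/850]
8 storage lockers opened.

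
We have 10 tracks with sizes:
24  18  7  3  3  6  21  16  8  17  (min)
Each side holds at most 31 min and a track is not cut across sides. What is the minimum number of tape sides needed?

5

Total = 24 + 21 + 18 + 17 + 16 + 8 + 7 + 6 + 3 + 3 = 123 min.
Lower bound: ⌈123/31⌉ = 4 tape sides.
Also, 5 tracks each exceed 31/2 min, and no two of those can share a side, so at least 5 tape sides are needed.
A packing using 5 tape sides:
  side 1: 24 + 7 = 31
  side 2: 21 + 8 = 29
  side 3: 18 + 6 + 3 + 3 = 30
  side 4: 17 = 17
  side 5: 16 = 16
This matches the lower bound, so 5 is optimal.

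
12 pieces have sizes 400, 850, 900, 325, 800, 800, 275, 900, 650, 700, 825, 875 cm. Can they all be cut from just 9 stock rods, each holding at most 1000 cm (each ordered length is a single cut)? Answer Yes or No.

No

Total = 8300 cm; ⌈8300/1000⌉ = 9.
The bound of 9 does not rule out 9, but exhaustive search shows no assignment into 9 stock rods of capacity 1000 cm exists — the minimum is 10.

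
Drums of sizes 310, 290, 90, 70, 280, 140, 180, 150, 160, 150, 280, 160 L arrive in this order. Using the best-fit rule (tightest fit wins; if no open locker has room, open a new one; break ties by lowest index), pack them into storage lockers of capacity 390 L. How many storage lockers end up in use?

7

  310 → locker 1 (new)  [load 310/390]
  290 → locker 2 (new)  [load 290/390]
  90 → locker 2  [load 380/390]
  70 → locker 1  [load 380/390]
  280 → locker 3 (new)  [load 280/390]
  140 → locker 4 (new)  [load 140/390]
  180 → locker 4  [load 320/390]
  150 → locker 5 (new)  [load 150/390]
  160 → locker 5  [load 310/390]
  150 → locker 6 (new)  [load 150/390]
  280 → locker 7 (new)  [load 280/390]
  160 → locker 6  [load 310/390]
7 storage lockers opened.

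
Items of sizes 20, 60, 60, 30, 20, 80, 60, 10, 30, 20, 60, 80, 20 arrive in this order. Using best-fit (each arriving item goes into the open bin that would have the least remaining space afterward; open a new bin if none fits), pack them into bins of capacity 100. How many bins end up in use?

6

  20 → bin 1 (new)  [load 20/100]
  60 → bin 1  [load 80/100]
  60 → bin 2 (new)  [load 60/100]
  30 → bin 2  [load 90/100]
  20 → bin 1  [load 100/100]
  80 → bin 3 (new)  [load 80/100]
  60 → bin 4 (new)  [load 60/100]
  10 → bin 2  [load 100/100]
  30 → bin 4  [load 90/100]
  20 → bin 3  [load 100/100]
  60 → bin 5 (new)  [load 60/100]
  80 → bin 6 (new)  [load 80/100]
  20 → bin 6  [load 100/100]
6 bins opened.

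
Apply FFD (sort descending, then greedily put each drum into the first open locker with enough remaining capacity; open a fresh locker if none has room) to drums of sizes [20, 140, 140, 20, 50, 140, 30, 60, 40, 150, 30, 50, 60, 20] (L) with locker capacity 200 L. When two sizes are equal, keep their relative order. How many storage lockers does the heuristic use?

5

Sorted descending: 150, 140, 140, 140, 60, 60, 50, 50, 40, 30, 30, 20, 20, 20.
  150 → locker 1 (new)  [load 150/200]
  140 → locker 2 (new)  [load 140/200]
  140 → locker 3 (new)  [load 140/200]
  140 → locker 4 (new)  [load 140/200]
  60 → locker 2  [load 200/200]
  60 → locker 3  [load 200/200]
  50 → locker 1  [load 200/200]
  50 → locker 4  [load 190/200]
  40 → locker 5 (new)  [load 40/200]
  30 → locker 5  [load 70/200]
  30 → locker 5  [load 100/200]
  20 → locker 5  [load 120/200]
  20 → locker 5  [load 140/200]
  20 → locker 5  [load 160/200]
5 storage lockers opened.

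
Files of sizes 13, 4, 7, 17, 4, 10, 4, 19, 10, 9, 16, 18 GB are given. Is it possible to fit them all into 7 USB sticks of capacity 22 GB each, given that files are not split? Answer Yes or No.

Yes

A valid assignment using 7 USB sticks:
  USB stick 1: 19 = 19
  USB stick 2: 18 + 4 = 22
  USB stick 3: 17 + 4 = 21
  USB stick 4: 16 + 4 = 20
  USB stick 5: 13 + 9 = 22
  USB stick 6: 10 + 10 = 20
  USB stick 7: 7 = 7
Every load is within 22 GB, so 7 USB sticks suffice.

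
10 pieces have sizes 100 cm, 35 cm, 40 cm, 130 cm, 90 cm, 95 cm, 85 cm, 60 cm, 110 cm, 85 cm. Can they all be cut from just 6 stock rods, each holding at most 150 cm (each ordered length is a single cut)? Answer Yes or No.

No

Total = 830 cm; ⌈830/150⌉ = 6.
7 pieces each exceed half the capacity and cannot share a stock rod, forcing at least 7 stock rods.
At least 7 stock rods are required, but only 6 are allowed.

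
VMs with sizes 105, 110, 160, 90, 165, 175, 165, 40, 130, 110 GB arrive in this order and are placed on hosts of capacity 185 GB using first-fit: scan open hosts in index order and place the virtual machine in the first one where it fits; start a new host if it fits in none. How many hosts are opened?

  105 → host 1 (new)  [load 105/185]
  110 → host 2 (new)  [load 110/185]
  160 → host 3 (new)  [load 160/185]
  90 → host 4 (new)  [load 90/185]
  165 → host 5 (new)  [load 165/185]
  175 → host 6 (new)  [load 175/185]
  165 → host 7 (new)  [load 165/185]
  40 → host 1  [load 145/185]
  130 → host 8 (new)  [load 130/185]
  110 → host 9 (new)  [load 110/185]
9 hosts opened.

9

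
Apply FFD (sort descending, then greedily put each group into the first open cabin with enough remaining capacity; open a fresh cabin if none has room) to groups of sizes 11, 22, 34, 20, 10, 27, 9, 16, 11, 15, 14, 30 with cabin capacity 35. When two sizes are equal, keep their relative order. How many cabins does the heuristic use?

Sorted descending: 34, 30, 27, 22, 20, 16, 15, 14, 11, 11, 10, 9.
  34 → cabin 1 (new)  [load 34/35]
  30 → cabin 2 (new)  [load 30/35]
  27 → cabin 3 (new)  [load 27/35]
  22 → cabin 4 (new)  [load 22/35]
  20 → cabin 5 (new)  [load 20/35]
  16 → cabin 6 (new)  [load 16/35]
  15 → cabin 5  [load 35/35]
  14 → cabin 6  [load 30/35]
  11 → cabin 4  [load 33/35]
  11 → cabin 7 (new)  [load 11/35]
  10 → cabin 7  [load 21/35]
  9 → cabin 7  [load 30/35]
7 cabins opened.

7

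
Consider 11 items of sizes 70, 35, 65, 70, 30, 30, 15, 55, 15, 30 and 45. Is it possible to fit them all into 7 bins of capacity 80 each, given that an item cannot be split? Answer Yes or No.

A valid assignment using 7 bins:
  bin 1: 70 = 70
  bin 2: 70 = 70
  bin 3: 65 + 15 = 80
  bin 4: 55 + 15 = 70
  bin 5: 45 + 35 = 80
  bin 6: 30 + 30 = 60
  bin 7: 30 = 30
Every load is within 80, so 7 bins suffice.

Yes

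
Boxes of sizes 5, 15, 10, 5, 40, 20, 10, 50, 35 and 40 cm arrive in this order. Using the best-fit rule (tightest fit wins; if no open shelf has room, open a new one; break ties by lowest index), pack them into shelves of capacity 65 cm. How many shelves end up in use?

  5 → shelf 1 (new)  [load 5/65]
  15 → shelf 1  [load 20/65]
  10 → shelf 1  [load 30/65]
  5 → shelf 1  [load 35/65]
  40 → shelf 2 (new)  [load 40/65]
  20 → shelf 2  [load 60/65]
  10 → shelf 1  [load 45/65]
  50 → shelf 3 (new)  [load 50/65]
  35 → shelf 4 (new)  [load 35/65]
  40 → shelf 5 (new)  [load 40/65]
5 shelves opened.

5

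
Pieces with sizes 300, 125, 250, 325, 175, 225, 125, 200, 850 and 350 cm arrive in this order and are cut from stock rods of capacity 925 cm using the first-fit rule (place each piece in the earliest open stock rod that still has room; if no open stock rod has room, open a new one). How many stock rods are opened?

  300 → stock rod 1 (new)  [load 300/925]
  125 → stock rod 1  [load 425/925]
  250 → stock rod 1  [load 675/925]
  325 → stock rod 2 (new)  [load 325/925]
  175 → stock rod 1  [load 850/925]
  225 → stock rod 2  [load 550/925]
  125 → stock rod 2  [load 675/925]
  200 → stock rod 2  [load 875/925]
  850 → stock rod 3 (new)  [load 850/925]
  350 → stock rod 4 (new)  [load 350/925]
4 stock rods opened.

4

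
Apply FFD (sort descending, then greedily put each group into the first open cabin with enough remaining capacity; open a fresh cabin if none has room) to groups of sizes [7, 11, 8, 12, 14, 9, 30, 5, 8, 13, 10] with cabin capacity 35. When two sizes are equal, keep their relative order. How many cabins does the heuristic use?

Sorted descending: 30, 14, 13, 12, 11, 10, 9, 8, 8, 7, 5.
  30 → cabin 1 (new)  [load 30/35]
  14 → cabin 2 (new)  [load 14/35]
  13 → cabin 2  [load 27/35]
  12 → cabin 3 (new)  [load 12/35]
  11 → cabin 3  [load 23/35]
  10 → cabin 3  [load 33/35]
  9 → cabin 4 (new)  [load 9/35]
  8 → cabin 2  [load 35/35]
  8 → cabin 4  [load 17/35]
  7 → cabin 4  [load 24/35]
  5 → cabin 1  [load 35/35]
4 cabins opened.

4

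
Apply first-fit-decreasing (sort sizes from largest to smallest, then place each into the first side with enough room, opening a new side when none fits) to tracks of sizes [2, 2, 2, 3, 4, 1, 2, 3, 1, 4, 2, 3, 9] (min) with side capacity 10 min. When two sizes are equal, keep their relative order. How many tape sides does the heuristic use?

Sorted descending: 9, 4, 4, 3, 3, 3, 2, 2, 2, 2, 2, 1, 1.
  9 → side 1 (new)  [load 9/10]
  4 → side 2 (new)  [load 4/10]
  4 → side 2  [load 8/10]
  3 → side 3 (new)  [load 3/10]
  3 → side 3  [load 6/10]
  3 → side 3  [load 9/10]
  2 → side 2  [load 10/10]
  2 → side 4 (new)  [load 2/10]
  2 → side 4  [load 4/10]
  2 → side 4  [load 6/10]
  2 → side 4  [load 8/10]
  1 → side 1  [load 10/10]
  1 → side 3  [load 10/10]
4 tape sides opened.

4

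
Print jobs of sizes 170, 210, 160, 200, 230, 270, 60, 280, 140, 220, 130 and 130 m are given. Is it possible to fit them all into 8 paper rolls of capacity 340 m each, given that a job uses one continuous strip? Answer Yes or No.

A valid assignment using 8 paper rolls:
  roll 1: 280 + 60 = 340
  roll 2: 270 = 270
  roll 3: 230 = 230
  roll 4: 220 = 220
  roll 5: 210 + 130 = 340
  roll 6: 200 + 140 = 340
  roll 7: 170 + 160 = 330
  roll 8: 130 = 130
Every load is within 340 m, so 8 paper rolls suffice.

Yes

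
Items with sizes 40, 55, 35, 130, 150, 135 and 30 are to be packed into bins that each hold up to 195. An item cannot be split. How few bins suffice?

Total = 150 + 135 + 130 + 55 + 40 + 35 + 30 = 575.
Lower bound: ⌈575/195⌉ = 3 bins.
A packing using 3 bins:
  bin 1: 150 + 40 = 190
  bin 2: 135 + 55 = 190
  bin 3: 130 + 35 + 30 = 195
This matches the lower bound, so 3 is optimal.

3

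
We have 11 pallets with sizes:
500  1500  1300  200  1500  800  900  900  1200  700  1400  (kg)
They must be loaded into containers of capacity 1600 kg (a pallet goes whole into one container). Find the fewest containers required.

8

Total = 1500 + 1500 + 1400 + 1300 + 1200 + 900 + 900 + 800 + 700 + 500 + 200 = 10900 kg.
Lower bound: ⌈10900/1600⌉ = 7 containers.
A packing using 8 containers:
  container 1: 1500 = 1500
  container 2: 1500 = 1500
  container 3: 1400 + 200 = 1600
  container 4: 1300 = 1300
  container 5: 1200 = 1200
  container 6: 900 + 700 = 1600
  container 7: 900 + 500 = 1400
  container 8: 800 = 800
No arrangement into 7 containers stays within capacity, so 8 is optimal.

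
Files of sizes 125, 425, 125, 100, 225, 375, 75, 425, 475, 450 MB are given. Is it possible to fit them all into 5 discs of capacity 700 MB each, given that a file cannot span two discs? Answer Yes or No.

Yes

A valid assignment using 5 discs:
  disc 1: 475 + 225 = 700
  disc 2: 450 + 125 + 125 = 700
  disc 3: 425 + 100 + 75 = 600
  disc 4: 425 = 425
  disc 5: 375 = 375
Every load is within 700 MB, so 5 discs suffice.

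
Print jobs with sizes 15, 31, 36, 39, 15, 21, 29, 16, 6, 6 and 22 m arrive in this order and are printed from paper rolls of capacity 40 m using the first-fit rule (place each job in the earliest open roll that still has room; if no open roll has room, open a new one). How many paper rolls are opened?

7

  15 → roll 1 (new)  [load 15/40]
  31 → roll 2 (new)  [load 31/40]
  36 → roll 3 (new)  [load 36/40]
  39 → roll 4 (new)  [load 39/40]
  15 → roll 1  [load 30/40]
  21 → roll 5 (new)  [load 21/40]
  29 → roll 6 (new)  [load 29/40]
  16 → roll 5  [load 37/40]
  6 → roll 1  [load 36/40]
  6 → roll 2  [load 37/40]
  22 → roll 7 (new)  [load 22/40]
7 paper rolls opened.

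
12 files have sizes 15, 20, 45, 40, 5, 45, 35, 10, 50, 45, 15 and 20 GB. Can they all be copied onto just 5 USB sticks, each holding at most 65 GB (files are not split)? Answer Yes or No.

Total = 345 GB; ⌈345/65⌉ = 6.
At least 6 USB sticks are required, but only 5 are allowed.

No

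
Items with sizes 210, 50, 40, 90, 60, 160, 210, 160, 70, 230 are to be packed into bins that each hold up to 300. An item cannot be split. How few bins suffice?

5

Total = 230 + 210 + 210 + 160 + 160 + 90 + 70 + 60 + 50 + 40 = 1280.
Lower bound: ⌈1280/300⌉ = 5 bins.
A packing using 5 bins:
  bin 1: 230 + 70 = 300
  bin 2: 210 + 90 = 300
  bin 3: 210 + 60 = 270
  bin 4: 160 + 50 + 40 = 250
  bin 5: 160 = 160
This matches the lower bound, so 5 is optimal.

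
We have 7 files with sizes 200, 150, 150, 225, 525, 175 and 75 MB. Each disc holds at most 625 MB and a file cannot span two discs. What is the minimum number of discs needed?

3

Total = 525 + 225 + 200 + 175 + 150 + 150 + 75 = 1500 MB.
Lower bound: ⌈1500/625⌉ = 3 discs.
A packing using 3 discs:
  disc 1: 525 + 75 = 600
  disc 2: 225 + 200 + 175 = 600
  disc 3: 150 + 150 = 300
This matches the lower bound, so 3 is optimal.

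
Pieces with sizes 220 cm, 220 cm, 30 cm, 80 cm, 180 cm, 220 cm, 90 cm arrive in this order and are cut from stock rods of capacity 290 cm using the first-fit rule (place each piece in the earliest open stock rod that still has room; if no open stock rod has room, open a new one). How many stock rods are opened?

5

  220 → stock rod 1 (new)  [load 220/290]
  220 → stock rod 2 (new)  [load 220/290]
  30 → stock rod 1  [load 250/290]
  80 → stock rod 3 (new)  [load 80/290]
  180 → stock rod 3  [load 260/290]
  220 → stock rod 4 (new)  [load 220/290]
  90 → stock rod 5 (new)  [load 90/290]
5 stock rods opened.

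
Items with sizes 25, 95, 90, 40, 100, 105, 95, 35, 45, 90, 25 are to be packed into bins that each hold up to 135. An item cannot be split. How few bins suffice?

Total = 105 + 100 + 95 + 95 + 90 + 90 + 45 + 40 + 35 + 25 + 25 = 745.
Lower bound: ⌈745/135⌉ = 6 bins.
A packing using 6 bins:
  bin 1: 105 + 25 = 130
  bin 2: 100 + 35 = 135
  bin 3: 95 + 40 = 135
  bin 4: 95 + 25 = 120
  bin 5: 90 + 45 = 135
  bin 6: 90 = 90
This matches the lower bound, so 6 is optimal.

6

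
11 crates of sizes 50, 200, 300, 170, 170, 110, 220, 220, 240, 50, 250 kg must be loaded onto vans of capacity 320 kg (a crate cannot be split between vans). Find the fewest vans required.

8

Total = 300 + 250 + 240 + 220 + 220 + 200 + 170 + 170 + 110 + 50 + 50 = 1980 kg.
Lower bound: ⌈1980/320⌉ = 7 vans.
Also, 8 crates each exceed 160 kg, and no two of those can share a van, so at least 8 vans are needed.
A packing using 8 vans:
  van 1: 300 = 300
  van 2: 250 + 50 = 300
  van 3: 240 + 50 = 290
  van 4: 220 = 220
  van 5: 220 = 220
  van 6: 200 + 110 = 310
  van 7: 170 = 170
  van 8: 170 = 170
This matches the lower bound, so 8 is optimal.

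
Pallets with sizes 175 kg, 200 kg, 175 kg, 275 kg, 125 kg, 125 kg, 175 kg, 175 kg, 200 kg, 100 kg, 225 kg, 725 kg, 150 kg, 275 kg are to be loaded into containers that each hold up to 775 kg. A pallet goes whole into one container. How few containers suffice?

Total = 725 + 275 + 275 + 225 + 200 + 200 + 175 + 175 + 175 + 175 + 150 + 125 + 125 + 100 = 3100 kg.
Lower bound: ⌈3100/775⌉ = 4 containers.
A packing using 5 containers:
  container 1: 725 = 725
  container 2: 275 + 275 + 225 = 775
  container 3: 200 + 200 + 175 + 175 = 750
  container 4: 175 + 175 + 150 + 125 + 125 = 750
  container 5: 100 = 100
No arrangement into 4 containers stays within capacity, so 5 is optimal.

5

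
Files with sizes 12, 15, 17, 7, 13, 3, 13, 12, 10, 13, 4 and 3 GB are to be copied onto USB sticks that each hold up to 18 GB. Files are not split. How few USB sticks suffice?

Total = 17 + 15 + 13 + 13 + 13 + 12 + 12 + 10 + 7 + 4 + 3 + 3 = 122 GB.
Lower bound: ⌈122/18⌉ = 7 USB sticks.
Also, 8 files each exceed 9 GB, and no two of those can share a USB stick, so at least 8 USB sticks are needed.
A packing using 8 USB sticks:
  USB stick 1: 17 = 17
  USB stick 2: 15 + 3 = 18
  USB stick 3: 13 + 4 = 17
  USB stick 4: 13 + 3 = 16
  USB stick 5: 13 = 13
  USB stick 6: 12 = 12
  USB stick 7: 12 = 12
  USB stick 8: 10 + 7 = 17
This matches the lower bound, so 8 is optimal.

8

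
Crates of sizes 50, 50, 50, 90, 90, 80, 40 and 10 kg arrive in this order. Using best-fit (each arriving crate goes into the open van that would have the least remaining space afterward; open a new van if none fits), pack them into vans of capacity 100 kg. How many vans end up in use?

  50 → van 1 (new)  [load 50/100]
  50 → van 1  [load 100/100]
  50 → van 2 (new)  [load 50/100]
  90 → van 3 (new)  [load 90/100]
  90 → van 4 (new)  [load 90/100]
  80 → van 5 (new)  [load 80/100]
  40 → van 2  [load 90/100]
  10 → van 2  [load 100/100]
5 vans opened.

5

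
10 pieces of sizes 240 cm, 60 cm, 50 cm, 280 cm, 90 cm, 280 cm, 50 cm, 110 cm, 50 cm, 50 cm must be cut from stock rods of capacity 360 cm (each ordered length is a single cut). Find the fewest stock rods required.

4

Total = 280 + 280 + 240 + 110 + 90 + 60 + 50 + 50 + 50 + 50 = 1260 cm.
Lower bound: ⌈1260/360⌉ = 4 stock rods.
A packing using 4 stock rods:
  stock rod 1: 280 + 60 = 340
  stock rod 2: 280 + 50 = 330
  stock rod 3: 240 + 110 = 350
  stock rod 4: 90 + 50 + 50 + 50 = 240
This matches the lower bound, so 4 is optimal.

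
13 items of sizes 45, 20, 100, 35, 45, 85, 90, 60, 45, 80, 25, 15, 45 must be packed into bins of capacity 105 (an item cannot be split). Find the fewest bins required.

7

Total = 100 + 90 + 85 + 80 + 60 + 45 + 45 + 45 + 45 + 35 + 25 + 20 + 15 = 690.
Lower bound: ⌈690/105⌉ = 7 bins.
A packing using 7 bins:
  bin 1: 100 = 100
  bin 2: 90 + 15 = 105
  bin 3: 85 + 20 = 105
  bin 4: 80 + 25 = 105
  bin 5: 60 + 45 = 105
  bin 6: 45 + 45 = 90
  bin 7: 45 + 35 = 80
This matches the lower bound, so 7 is optimal.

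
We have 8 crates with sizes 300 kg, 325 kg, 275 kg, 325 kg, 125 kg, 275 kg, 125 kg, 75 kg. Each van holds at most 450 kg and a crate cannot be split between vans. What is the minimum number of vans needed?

5

Total = 325 + 325 + 300 + 275 + 275 + 125 + 125 + 75 = 1825 kg.
Lower bound: ⌈1825/450⌉ = 5 vans.
A packing using 5 vans:
  van 1: 325 + 125 = 450
  van 2: 325 + 125 = 450
  van 3: 300 + 75 = 375
  van 4: 275 = 275
  van 5: 275 = 275
This matches the lower bound, so 5 is optimal.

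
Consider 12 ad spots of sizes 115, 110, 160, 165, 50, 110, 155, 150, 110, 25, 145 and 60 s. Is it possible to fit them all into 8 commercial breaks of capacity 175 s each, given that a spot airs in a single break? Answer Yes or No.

Total = 1355 s; ⌈1355/175⌉ = 8.
9 ad spots each exceed half the capacity and cannot share a break, forcing at least 9 commercial breaks.
At least 9 commercial breaks are required, but only 8 are allowed.

No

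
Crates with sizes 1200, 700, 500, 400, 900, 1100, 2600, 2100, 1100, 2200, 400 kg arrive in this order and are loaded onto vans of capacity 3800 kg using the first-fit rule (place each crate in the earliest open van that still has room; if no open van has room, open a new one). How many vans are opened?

4

  1200 → van 1 (new)  [load 1200/3800]
  700 → van 1  [load 1900/3800]
  500 → van 1  [load 2400/3800]
  400 → van 1  [load 2800/3800]
  900 → van 1  [load 3700/3800]
  1100 → van 2 (new)  [load 1100/3800]
  2600 → van 2  [load 3700/3800]
  2100 → van 3 (new)  [load 2100/3800]
  1100 → van 3  [load 3200/3800]
  2200 → van 4 (new)  [load 2200/3800]
  400 → van 3  [load 3600/3800]
4 vans opened.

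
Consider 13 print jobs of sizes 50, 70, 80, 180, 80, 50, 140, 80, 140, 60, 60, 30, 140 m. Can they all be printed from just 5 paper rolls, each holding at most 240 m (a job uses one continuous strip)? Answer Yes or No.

Yes

A valid assignment using 5 paper rolls:
  roll 1: 180 + 60 = 240
  roll 2: 140 + 80 = 220
  roll 3: 140 + 80 = 220
  roll 4: 140 + 70 + 30 = 240
  roll 5: 80 + 60 + 50 + 50 = 240
Every load is within 240 m, so 5 paper rolls suffice.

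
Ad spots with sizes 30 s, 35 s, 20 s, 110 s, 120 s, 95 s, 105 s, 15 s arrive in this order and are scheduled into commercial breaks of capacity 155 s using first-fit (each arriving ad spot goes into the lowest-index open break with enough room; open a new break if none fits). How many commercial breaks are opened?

5

  30 → break 1 (new)  [load 30/155]
  35 → break 1  [load 65/155]
  20 → break 1  [load 85/155]
  110 → break 2 (new)  [load 110/155]
  120 → break 3 (new)  [load 120/155]
  95 → break 4 (new)  [load 95/155]
  105 → break 5 (new)  [load 105/155]
  15 → break 1  [load 100/155]
5 commercial breaks opened.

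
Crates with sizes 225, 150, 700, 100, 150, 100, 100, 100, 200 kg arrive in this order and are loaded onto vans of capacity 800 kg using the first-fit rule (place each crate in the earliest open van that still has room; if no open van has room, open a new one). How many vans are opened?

3

  225 → van 1 (new)  [load 225/800]
  150 → van 1  [load 375/800]
  700 → van 2 (new)  [load 700/800]
  100 → van 1  [load 475/800]
  150 → van 1  [load 625/800]
  100 → van 1  [load 725/800]
  100 → van 2  [load 800/800]
  100 → van 3 (new)  [load 100/800]
  200 → van 3  [load 300/800]
3 vans opened.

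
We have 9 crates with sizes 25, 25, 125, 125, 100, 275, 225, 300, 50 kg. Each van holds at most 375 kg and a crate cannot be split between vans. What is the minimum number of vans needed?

4

Total = 300 + 275 + 225 + 125 + 125 + 100 + 50 + 25 + 25 = 1250 kg.
Lower bound: ⌈1250/375⌉ = 4 vans.
A packing using 4 vans:
  van 1: 300 + 50 + 25 = 375
  van 2: 275 + 100 = 375
  van 3: 225 + 125 + 25 = 375
  van 4: 125 = 125
This matches the lower bound, so 4 is optimal.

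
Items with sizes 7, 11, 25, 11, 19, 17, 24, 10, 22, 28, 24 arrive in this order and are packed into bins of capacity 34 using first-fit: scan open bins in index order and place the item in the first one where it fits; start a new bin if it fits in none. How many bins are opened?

8

  7 → bin 1 (new)  [load 7/34]
  11 → bin 1  [load 18/34]
  25 → bin 2 (new)  [load 25/34]
  11 → bin 1  [load 29/34]
  19 → bin 3 (new)  [load 19/34]
  17 → bin 4 (new)  [load 17/34]
  24 → bin 5 (new)  [load 24/34]
  10 → bin 3  [load 29/34]
  22 → bin 6 (new)  [load 22/34]
  28 → bin 7 (new)  [load 28/34]
  24 → bin 8 (new)  [load 24/34]
8 bins opened.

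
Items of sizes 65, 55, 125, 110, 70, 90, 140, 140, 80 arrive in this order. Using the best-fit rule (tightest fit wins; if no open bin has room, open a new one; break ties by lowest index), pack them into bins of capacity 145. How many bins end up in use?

8

  65 → bin 1 (new)  [load 65/145]
  55 → bin 1  [load 120/145]
  125 → bin 2 (new)  [load 125/145]
  110 → bin 3 (new)  [load 110/145]
  70 → bin 4 (new)  [load 70/145]
  90 → bin 5 (new)  [load 90/145]
  140 → bin 6 (new)  [load 140/145]
  140 → bin 7 (new)  [load 140/145]
  80 → bin 8 (new)  [load 80/145]
8 bins opened.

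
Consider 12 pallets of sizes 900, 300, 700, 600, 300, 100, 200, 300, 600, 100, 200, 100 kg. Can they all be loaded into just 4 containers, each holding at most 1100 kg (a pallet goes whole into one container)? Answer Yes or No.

Yes

A valid assignment using 4 containers:
  container 1: 900 + 200 = 1100
  container 2: 700 + 300 + 100 = 1100
  container 3: 600 + 300 + 200 = 1100
  container 4: 600 + 300 + 100 + 100 = 1100
Every load is within 1100 kg, so 4 containers suffice.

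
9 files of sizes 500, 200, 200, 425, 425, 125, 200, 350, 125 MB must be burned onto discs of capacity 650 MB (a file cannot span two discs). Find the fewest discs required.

5

Total = 500 + 425 + 425 + 350 + 200 + 200 + 200 + 125 + 125 = 2550 MB.
Lower bound: ⌈2550/650⌉ = 4 discs.
A packing using 5 discs:
  disc 1: 500 + 125 = 625
  disc 2: 425 + 200 = 625
  disc 3: 425 + 200 = 625
  disc 4: 350 + 200 = 550
  disc 5: 125 = 125
No arrangement into 4 discs stays within capacity, so 5 is optimal.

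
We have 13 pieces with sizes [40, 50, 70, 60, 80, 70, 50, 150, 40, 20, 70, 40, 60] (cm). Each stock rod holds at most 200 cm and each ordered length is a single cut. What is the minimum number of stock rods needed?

4

Total = 150 + 80 + 70 + 70 + 70 + 60 + 60 + 50 + 50 + 40 + 40 + 40 + 20 = 800 cm.
Lower bound: ⌈800/200⌉ = 4 stock rods.
A packing using 4 stock rods:
  stock rod 1: 150 + 50 = 200
  stock rod 2: 80 + 70 + 50 = 200
  stock rod 3: 70 + 70 + 60 = 200
  stock rod 4: 60 + 40 + 40 + 40 + 20 = 200
This matches the lower bound, so 4 is optimal.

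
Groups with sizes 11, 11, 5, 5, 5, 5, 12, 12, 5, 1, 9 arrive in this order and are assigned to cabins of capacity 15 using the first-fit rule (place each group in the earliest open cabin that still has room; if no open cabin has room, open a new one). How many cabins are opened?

  11 → cabin 1 (new)  [load 11/15]
  11 → cabin 2 (new)  [load 11/15]
  5 → cabin 3 (new)  [load 5/15]
  5 → cabin 3  [load 10/15]
  5 → cabin 3  [load 15/15]
  5 → cabin 4 (new)  [load 5/15]
  12 → cabin 5 (new)  [load 12/15]
  12 → cabin 6 (new)  [load 12/15]
  5 → cabin 4  [load 10/15]
  1 → cabin 1  [load 12/15]
  9 → cabin 7 (new)  [load 9/15]
7 cabins opened.

7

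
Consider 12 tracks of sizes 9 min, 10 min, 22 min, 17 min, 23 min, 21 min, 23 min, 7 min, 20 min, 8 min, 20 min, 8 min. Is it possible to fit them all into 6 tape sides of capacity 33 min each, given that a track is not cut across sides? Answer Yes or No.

Total = 188 min; ⌈188/33⌉ = 6.
7 tracks each exceed half the capacity and cannot share a side, forcing at least 7 tape sides.
At least 7 tape sides are required, but only 6 are allowed.

No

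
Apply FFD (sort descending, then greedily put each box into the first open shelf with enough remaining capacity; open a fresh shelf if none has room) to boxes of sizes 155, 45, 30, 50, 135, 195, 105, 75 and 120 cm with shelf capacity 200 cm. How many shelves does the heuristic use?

5

Sorted descending: 195, 155, 135, 120, 105, 75, 50, 45, 30.
  195 → shelf 1 (new)  [load 195/200]
  155 → shelf 2 (new)  [load 155/200]
  135 → shelf 3 (new)  [load 135/200]
  120 → shelf 4 (new)  [load 120/200]
  105 → shelf 5 (new)  [load 105/200]
  75 → shelf 4  [load 195/200]
  50 → shelf 3  [load 185/200]
  45 → shelf 2  [load 200/200]
  30 → shelf 5  [load 135/200]
5 shelves opened.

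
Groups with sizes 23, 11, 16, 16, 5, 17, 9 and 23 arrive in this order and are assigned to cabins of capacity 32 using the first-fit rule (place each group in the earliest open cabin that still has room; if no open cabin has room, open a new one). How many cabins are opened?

  23 → cabin 1 (new)  [load 23/32]
  11 → cabin 2 (new)  [load 11/32]
  16 → cabin 2  [load 27/32]
  16 → cabin 3 (new)  [load 16/32]
  5 → cabin 1  [load 28/32]
  17 → cabin 4 (new)  [load 17/32]
  9 → cabin 3  [load 25/32]
  23 → cabin 5 (new)  [load 23/32]
5 cabins opened.

5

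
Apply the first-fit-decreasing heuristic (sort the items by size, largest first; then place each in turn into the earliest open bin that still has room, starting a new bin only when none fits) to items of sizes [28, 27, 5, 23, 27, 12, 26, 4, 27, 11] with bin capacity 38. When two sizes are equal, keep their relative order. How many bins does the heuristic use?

Sorted descending: 28, 27, 27, 27, 26, 23, 12, 11, 5, 4.
  28 → bin 1 (new)  [load 28/38]
  27 → bin 2 (new)  [load 27/38]
  27 → bin 3 (new)  [load 27/38]
  27 → bin 4 (new)  [load 27/38]
  26 → bin 5 (new)  [load 26/38]
  23 → bin 6 (new)  [load 23/38]
  12 → bin 5  [load 38/38]
  11 → bin 2  [load 38/38]
  5 → bin 1  [load 33/38]
  4 → bin 1  [load 37/38]
6 bins opened.

6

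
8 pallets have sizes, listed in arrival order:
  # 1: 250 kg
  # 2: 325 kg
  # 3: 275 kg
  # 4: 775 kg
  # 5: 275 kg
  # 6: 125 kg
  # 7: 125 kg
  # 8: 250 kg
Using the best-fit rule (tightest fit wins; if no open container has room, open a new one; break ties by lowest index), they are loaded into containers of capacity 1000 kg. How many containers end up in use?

3

  250 → container 1 (new)  [load 250/1000]
  325 → container 1  [load 575/1000]
  275 → container 1  [load 850/1000]
  775 → container 2 (new)  [load 775/1000]
  275 → container 3 (new)  [load 275/1000]
  125 → container 1  [load 975/1000]
  125 → container 2  [load 900/1000]
  250 → container 3  [load 525/1000]
3 containers opened.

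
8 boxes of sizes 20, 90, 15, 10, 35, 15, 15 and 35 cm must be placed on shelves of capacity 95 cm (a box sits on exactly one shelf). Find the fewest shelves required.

3

Total = 90 + 35 + 35 + 20 + 15 + 15 + 15 + 10 = 235 cm.
Lower bound: ⌈235/95⌉ = 3 shelves.
A packing using 3 shelves:
  shelf 1: 90 = 90
  shelf 2: 35 + 35 + 20 = 90
  shelf 3: 15 + 15 + 15 + 10 = 55
This matches the lower bound, so 3 is optimal.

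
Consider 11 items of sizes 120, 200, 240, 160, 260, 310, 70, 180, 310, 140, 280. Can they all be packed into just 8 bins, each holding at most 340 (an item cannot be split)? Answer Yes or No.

Yes

A valid assignment using 8 bins:
  bin 1: 310 = 310
  bin 2: 310 = 310
  bin 3: 280 = 280
  bin 4: 260 + 70 = 330
  bin 5: 240 = 240
  bin 6: 200 + 140 = 340
  bin 7: 180 + 160 = 340
  bin 8: 120 = 120
Every load is within 340, so 8 bins suffice.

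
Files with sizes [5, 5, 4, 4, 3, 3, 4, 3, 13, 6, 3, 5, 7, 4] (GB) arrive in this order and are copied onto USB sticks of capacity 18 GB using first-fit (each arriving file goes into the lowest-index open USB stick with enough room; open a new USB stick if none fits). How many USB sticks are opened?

  5 → USB stick 1 (new)  [load 5/18]
  5 → USB stick 1  [load 10/18]
  4 → USB stick 1  [load 14/18]
  4 → USB stick 1  [load 18/18]
  3 → USB stick 2 (new)  [load 3/18]
  3 → USB stick 2  [load 6/18]
  4 → USB stick 2  [load 10/18]
  3 → USB stick 2  [load 13/18]
  13 → USB stick 3 (new)  [load 13/18]
  6 → USB stick 4 (new)  [load 6/18]
  3 → USB stick 2  [load 16/18]
  5 → USB stick 3  [load 18/18]
  7 → USB stick 4  [load 13/18]
  4 → USB stick 4  [load 17/18]
4 USB sticks opened.

4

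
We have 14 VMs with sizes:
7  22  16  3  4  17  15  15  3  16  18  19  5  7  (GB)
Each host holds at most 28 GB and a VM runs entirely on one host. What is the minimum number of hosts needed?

8

Total = 22 + 19 + 18 + 17 + 16 + 16 + 15 + 15 + 7 + 7 + 5 + 4 + 3 + 3 = 167 GB.
Lower bound: ⌈167/28⌉ = 6 hosts.
Also, 8 VMs each exceed 14 GB, and no two of those can share a host, so at least 8 hosts are needed.
A packing using 8 hosts:
  host 1: 22 + 5 = 27
  host 2: 19 + 7 = 26
  host 3: 18 + 7 + 3 = 28
  host 4: 17 + 4 + 3 = 24
  host 5: 16 = 16
  host 6: 16 = 16
  host 7: 15 = 15
  host 8: 15 = 15
This matches the lower bound, so 8 is optimal.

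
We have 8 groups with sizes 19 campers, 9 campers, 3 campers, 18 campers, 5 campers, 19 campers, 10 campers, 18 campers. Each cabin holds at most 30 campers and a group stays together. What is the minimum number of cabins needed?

4

Total = 19 + 19 + 18 + 18 + 10 + 9 + 5 + 3 = 101 campers.
Lower bound: ⌈101/30⌉ = 4 cabins.
A packing using 4 cabins:
  cabin 1: 19 + 10 = 29
  cabin 2: 19 + 9 = 28
  cabin 3: 18 + 5 + 3 = 26
  cabin 4: 18 = 18
This matches the lower bound, so 4 is optimal.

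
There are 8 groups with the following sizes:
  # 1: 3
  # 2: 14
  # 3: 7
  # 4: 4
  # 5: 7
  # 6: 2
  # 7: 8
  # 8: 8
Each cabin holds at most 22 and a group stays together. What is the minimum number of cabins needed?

3

Total = 14 + 8 + 8 + 7 + 7 + 4 + 3 + 2 = 53.
Lower bound: ⌈53/22⌉ = 3 cabins.
A packing using 3 cabins:
  cabin 1: 14 + 8 = 22
  cabin 2: 8 + 7 + 7 = 22
  cabin 3: 4 + 3 + 2 = 9
This matches the lower bound, so 3 is optimal.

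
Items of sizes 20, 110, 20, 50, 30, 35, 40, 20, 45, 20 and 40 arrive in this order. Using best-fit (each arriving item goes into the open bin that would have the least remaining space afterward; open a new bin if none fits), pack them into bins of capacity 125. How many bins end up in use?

4

  20 → bin 1 (new)  [load 20/125]
  110 → bin 2 (new)  [load 110/125]
  20 → bin 1  [load 40/125]
  50 → bin 1  [load 90/125]
  30 → bin 1  [load 120/125]
  35 → bin 3 (new)  [load 35/125]
  40 → bin 3  [load 75/125]
  20 → bin 3  [load 95/125]
  45 → bin 4 (new)  [load 45/125]
  20 → bin 3  [load 115/125]
  40 → bin 4  [load 85/125]
4 bins opened.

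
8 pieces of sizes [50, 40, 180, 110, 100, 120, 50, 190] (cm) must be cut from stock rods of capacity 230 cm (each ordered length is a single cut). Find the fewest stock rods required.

4

Total = 190 + 180 + 120 + 110 + 100 + 50 + 50 + 40 = 840 cm.
Lower bound: ⌈840/230⌉ = 4 stock rods.
A packing using 4 stock rods:
  stock rod 1: 190 + 40 = 230
  stock rod 2: 180 + 50 = 230
  stock rod 3: 120 + 110 = 230
  stock rod 4: 100 + 50 = 150
This matches the lower bound, so 4 is optimal.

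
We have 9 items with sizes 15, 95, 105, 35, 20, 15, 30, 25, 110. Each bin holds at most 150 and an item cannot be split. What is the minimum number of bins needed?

Total = 110 + 105 + 95 + 35 + 30 + 25 + 20 + 15 + 15 = 450.
Lower bound: ⌈450/150⌉ = 3 bins.
A packing using 3 bins:
  bin 1: 110 + 25 + 15 = 150
  bin 2: 105 + 30 + 15 = 150
  bin 3: 95 + 35 + 20 = 150
This matches the lower bound, so 3 is optimal.

3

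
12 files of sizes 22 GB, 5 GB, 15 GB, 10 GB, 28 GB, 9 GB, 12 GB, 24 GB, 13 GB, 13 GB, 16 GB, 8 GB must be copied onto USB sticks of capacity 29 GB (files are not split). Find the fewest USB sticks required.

Total = 28 + 24 + 22 + 16 + 15 + 13 + 13 + 12 + 10 + 9 + 8 + 5 = 175 GB.
Lower bound: ⌈175/29⌉ = 7 USB sticks.
A packing using 7 USB sticks:
  USB stick 1: 28 = 28
  USB stick 2: 24 + 5 = 29
  USB stick 3: 22 = 22
  USB stick 4: 16 + 13 = 29
  USB stick 5: 15 + 13 = 28
  USB stick 6: 12 + 10 = 22
  USB stick 7: 9 + 8 = 17
This matches the lower bound, so 7 is optimal.

7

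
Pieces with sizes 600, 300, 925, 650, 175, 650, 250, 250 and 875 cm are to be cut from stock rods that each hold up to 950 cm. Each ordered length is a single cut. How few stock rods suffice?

Total = 925 + 875 + 650 + 650 + 600 + 300 + 250 + 250 + 175 = 4675 cm.
Lower bound: ⌈4675/950⌉ = 5 stock rods.
A packing using 6 stock rods:
  stock rod 1: 925 = 925
  stock rod 2: 875 = 875
  stock rod 3: 650 + 300 = 950
  stock rod 4: 650 + 250 = 900
  stock rod 5: 600 + 250 = 850
  stock rod 6: 175 = 175
No arrangement into 5 stock rods stays within capacity, so 6 is optimal.

6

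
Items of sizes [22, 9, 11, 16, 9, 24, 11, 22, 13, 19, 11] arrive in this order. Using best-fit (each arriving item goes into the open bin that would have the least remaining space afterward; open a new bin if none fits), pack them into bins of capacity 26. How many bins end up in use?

8

  22 → bin 1 (new)  [load 22/26]
  9 → bin 2 (new)  [load 9/26]
  11 → bin 2  [load 20/26]
  16 → bin 3 (new)  [load 16/26]
  9 → bin 3  [load 25/26]
  24 → bin 4 (new)  [load 24/26]
  11 → bin 5 (new)  [load 11/26]
  22 → bin 6 (new)  [load 22/26]
  13 → bin 5  [load 24/26]
  19 → bin 7 (new)  [load 19/26]
  11 → bin 8 (new)  [load 11/26]
8 bins opened.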